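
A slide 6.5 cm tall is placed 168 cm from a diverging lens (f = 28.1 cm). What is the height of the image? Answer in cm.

0.931 cm

For a diverging lens, f = -28.1 cm.
1/d_i = 1/f − 1/d_o = 1/(-28.10) − 1/(168) = -0.04154, so d_i = -24.07 cm.
m = −d_i/d_o = +0.1433.
|h_i| = |m|·h_o = 0.1433 × 6.5 = 0.931 cm. The image is virtual, upright and reduced, on the same side as the object.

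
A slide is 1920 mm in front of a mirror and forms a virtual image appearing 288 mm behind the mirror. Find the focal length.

f = -339 mm (convex)

Virtual image ⇒ d_i = −288 mm.
1/f = 1/d_o + 1/d_i = 1/(1920) + 1/(-288) = -0.002951, so f = -339 mm.
Since f is negative, the mirror is convex.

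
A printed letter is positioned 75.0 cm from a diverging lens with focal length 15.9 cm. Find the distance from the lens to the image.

13.1 cm

For a diverging lens, f = -15.9 cm.
Thin-lens equation: 1/d_i = 1/f − 1/d_o = 1/(-15.90) − 1/(75.0) = -0.06289 − 0.01333 = -0.07623, so d_i = -13.1 cm.
The image is virtual, upright and reduced, on the same side as the object.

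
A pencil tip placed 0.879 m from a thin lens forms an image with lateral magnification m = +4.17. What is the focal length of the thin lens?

m = −d_i/d_o ⇒ d_i = −m·d_o = −(+4.17)·(0.879) = -3.665 m.
1/f = 1/d_o + 1/d_i = 1/(0.879) + 1/(-3.665) = 0.8648, so f = 1.16 m.
Since f is positive, the thin lens is converging.

f = 1.16 m (converging)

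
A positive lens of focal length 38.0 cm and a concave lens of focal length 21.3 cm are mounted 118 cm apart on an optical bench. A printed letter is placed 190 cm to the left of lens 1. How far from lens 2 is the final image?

16.4 cm

Lens 1: 1/d_i1 = 1/f₁ − 1/d_o1 = 1/(38.0) − 1/(190) = 0.02105, so d_i1 = 47.50 cm.
The intermediate image is 47.50 cm to the right of lens 1, which is 118 − (47.50) = 70.50 cm to the left of lens 2, so d_o2 = +70.50 cm.
Lens 2 is diverging, so f₂ = −21.3 cm.
Lens 2: 1/d_i2 = 1/f₂ − 1/d_o2 = 1/(-21.3) − 1/(70.50) = -0.06113, so d_i2 = -16.4 cm.
The final image is virtual, 16.4 cm to the left of lens 2 (overall magnification ≈ -0.058).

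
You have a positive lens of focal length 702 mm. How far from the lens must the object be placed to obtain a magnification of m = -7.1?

m = −d_i/d_o ⇒ d_i = −m·d_o.
1/f = 1/d_o + 1/d_i = 1/d_o − 1/(m·d_o) = (1 − 1/m)/d_o, so d_o = f(1 − 1/m) = (702.0)(1 − 1/(-7.1)) = 801 mm.

801 mm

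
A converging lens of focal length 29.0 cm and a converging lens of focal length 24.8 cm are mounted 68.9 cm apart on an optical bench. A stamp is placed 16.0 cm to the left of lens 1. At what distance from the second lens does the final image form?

Lens 1: 1/d_i1 = 1/f₁ − 1/d_o1 = 1/(29.0) − 1/(16.0) = -0.02802, so d_i1 = -35.69 cm.
The intermediate image is 35.69 cm to the left of lens 1 (virtual), which is 68.9 − (-35.69) = 104.6 cm to the left of lens 2, so d_o2 = +104.6 cm.
Lens 2: 1/d_i2 = 1/f₂ − 1/d_o2 = 1/(24.8) − 1/(104.6) = 0.03076, so d_i2 = 32.5 cm.
The final image is real, 32.5 cm to the right of lens 2 (overall magnification ≈ -0.69).

32.5 cm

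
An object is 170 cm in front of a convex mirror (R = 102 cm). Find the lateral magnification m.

f = R/2 = 102/2 = 51.00 cm; for a convex mirror, f = -51.00 cm.
1/d_i = 1/f − 1/d_o = 1/(-51.00) − 1/(170) = -0.02549, so d_i = -39.23 cm.
m = −d_i/d_o = −(-39.23)/(170) = +0.231.
The image is virtual, upright and reduced, behind the mirror.

m = +0.231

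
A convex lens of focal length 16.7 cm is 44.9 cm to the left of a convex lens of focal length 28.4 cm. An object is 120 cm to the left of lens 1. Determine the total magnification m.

Lens 1: 1/d_i1 = 1/(16.7) − 1/(120) = 0.05155, so d_i1 = 19.40 cm; m₁ = −d_i1/d_o1 = -0.1617.
d_o2 = 44.9 − (19.40) = 25.50 cm.
Lens 2: 1/d_i2 = 1/(28.4) − 1/(25.50) = -0.004004, so d_i2 = -249.7 cm; m₂ = −d_i2/d_o2 = +9.793.
m = m₁·m₂ = (-0.1617)(+9.793) = -1.58.

m = -1.58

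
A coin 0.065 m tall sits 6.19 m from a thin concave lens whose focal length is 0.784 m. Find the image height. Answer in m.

For a concave lens, f = -0.784 m.
1/d_i = 1/f − 1/d_o = 1/(-0.7840) − 1/(6.19) = -1.437, so d_i = -0.6959 m.
m = −d_i/d_o = +0.1124.
|h_i| = |m|·h_o = 0.1124 × 0.065 = 0.00731 m. The image is virtual, upright and reduced, on the same side as the object.

0.00731 m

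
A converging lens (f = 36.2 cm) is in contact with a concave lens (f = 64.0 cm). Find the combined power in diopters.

P = +1.20 D

P₁ = 1/f₁ = 1/(0.362 m) = +2.762 D; P₂ = 1/f₂ = 1/(-0.640 m) = -1.562 D.
For thin lenses in contact, P = P₁ + P₂ = (+2.762) + (-1.562) = +1.20 D.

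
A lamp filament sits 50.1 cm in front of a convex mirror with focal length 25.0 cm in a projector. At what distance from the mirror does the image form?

16.7 cm

For a convex mirror, f = -25.0 cm.
Mirror equation: 1/d_i = 1/f − 1/d_o = 1/(-25.00) − 1/(50.1) = -0.04000 − 0.01996 = -0.05996, so d_i = -16.7 cm.
The image is virtual, upright and reduced, behind the mirror.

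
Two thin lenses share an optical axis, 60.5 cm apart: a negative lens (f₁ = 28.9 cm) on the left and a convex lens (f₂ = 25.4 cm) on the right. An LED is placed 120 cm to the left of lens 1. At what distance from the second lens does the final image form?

Lens 1 is diverging, so f₁ = −28.9 cm.
Lens 1: 1/d_i1 = 1/f₁ − 1/d_o1 = 1/(-28.9) − 1/(120) = -0.04294, so d_i1 = -23.29 cm.
The intermediate image is 23.29 cm to the left of lens 1 (virtual), which is 60.5 − (-23.29) = 83.79 cm to the left of lens 2, so d_o2 = +83.79 cm.
Lens 2: 1/d_i2 = 1/f₂ − 1/d_o2 = 1/(25.4) − 1/(83.79) = 0.02744, so d_i2 = 36.4 cm.
The final image is real, 36.4 cm to the right of lens 2 (overall magnification ≈ -0.084).

36.4 cm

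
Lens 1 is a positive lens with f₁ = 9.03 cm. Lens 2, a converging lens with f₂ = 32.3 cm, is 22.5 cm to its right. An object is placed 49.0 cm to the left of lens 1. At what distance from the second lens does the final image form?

17.7 cm

Lens 1: 1/d_i1 = 1/f₁ − 1/d_o1 = 1/(9.03) − 1/(49.0) = 0.09033, so d_i1 = 11.07 cm.
The intermediate image is 11.07 cm to the right of lens 1, which is 22.5 − (11.07) = 11.43 cm to the left of lens 2, so d_o2 = +11.43 cm.
Lens 2: 1/d_i2 = 1/f₂ − 1/d_o2 = 1/(32.3) − 1/(11.43) = -0.05653, so d_i2 = -17.7 cm.
The final image is virtual, 17.7 cm to the left of lens 2 (overall magnification ≈ -0.35).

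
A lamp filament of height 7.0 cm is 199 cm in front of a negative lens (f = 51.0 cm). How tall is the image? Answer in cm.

1.43 cm

For a negative lens, f = -51.0 cm.
1/d_i = 1/f − 1/d_o = 1/(-51.00) − 1/(199) = -0.02463, so d_i = -40.60 cm.
m = −d_i/d_o = +0.2040.
|h_i| = |m|·h_o = 0.2040 × 7.0 = 1.43 cm. The image is virtual, upright and reduced, on the same side as the object.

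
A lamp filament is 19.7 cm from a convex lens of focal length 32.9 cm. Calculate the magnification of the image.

m = +2.49

1/d_i = 1/f − 1/d_o = 1/(32.90) − 1/(19.7) = -0.02037, so d_i = -49.10 cm.
m = −d_i/d_o = −(-49.10)/(19.7) = +2.49.
The image is virtual, upright and enlarged, on the same side as the object.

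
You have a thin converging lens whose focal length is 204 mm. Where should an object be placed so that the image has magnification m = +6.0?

m = −d_i/d_o ⇒ d_i = −m·d_o.
1/f = 1/d_o + 1/d_i = 1/d_o − 1/(m·d_o) = (1 − 1/m)/d_o, so d_o = f(1 − 1/m) = (204.0)(1 − 1/(+6.0)) = 170 mm.

170 mm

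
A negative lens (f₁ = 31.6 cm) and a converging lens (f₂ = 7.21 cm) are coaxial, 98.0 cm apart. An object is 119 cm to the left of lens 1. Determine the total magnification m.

m = -0.0131

f₁ = −31.6 cm (diverging).
Lens 1: 1/d_i1 = 1/(-31.6) − 1/(119) = -0.04005, so d_i1 = -24.97 cm; m₁ = −d_i1/d_o1 = +0.2098.
d_o2 = 98.0 − (-24.97) = 123.0 cm.
Lens 2: 1/d_i2 = 1/(7.21) − 1/(123.0) = 0.1306, so d_i2 = 7.659 cm; m₂ = −d_i2/d_o2 = -0.06227.
m = m₁·m₂ = (+0.2098)(-0.06227) = -0.0131.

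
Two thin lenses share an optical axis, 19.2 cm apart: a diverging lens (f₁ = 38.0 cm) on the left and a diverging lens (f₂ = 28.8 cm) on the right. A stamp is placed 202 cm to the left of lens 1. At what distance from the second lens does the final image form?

Lens 1 is diverging, so f₁ = −38.0 cm.
Lens 1: 1/d_i1 = 1/f₁ − 1/d_o1 = 1/(-38.0) − 1/(202) = -0.03127, so d_i1 = -31.98 cm.
The intermediate image is 31.98 cm to the left of lens 1 (virtual), which is 19.2 − (-31.98) = 51.18 cm to the left of lens 2, so d_o2 = +51.18 cm.
Lens 2 is diverging, so f₂ = −28.8 cm.
Lens 2: 1/d_i2 = 1/f₂ − 1/d_o2 = 1/(-28.8) − 1/(51.18) = -0.05426, so d_i2 = -18.4 cm.
The final image is virtual, 18.4 cm to the left of lens 2 (overall magnification ≈ 0.057).

18.4 cm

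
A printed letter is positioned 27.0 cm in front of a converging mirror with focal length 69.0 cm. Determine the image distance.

Mirror equation: 1/s_i = 1/f − 1/s_o = 1/(69.00) − 1/(27.0) = 0.01449 − 0.03704 = -0.02254, so s_i = -44.4 cm.
The image is virtual, upright and enlarged, behind the mirror.

44.4 cm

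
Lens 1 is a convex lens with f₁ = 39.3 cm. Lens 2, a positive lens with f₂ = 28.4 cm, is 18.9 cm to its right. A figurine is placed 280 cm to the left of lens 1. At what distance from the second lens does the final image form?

Lens 1: 1/d_i1 = 1/f₁ − 1/d_o1 = 1/(39.3) − 1/(280) = 0.02187, so d_i1 = 45.72 cm.
The intermediate image is 45.72 cm to the right of lens 1, which lies 26.82 cm to the right of lens 2 — a virtual object — so d_o2 = −26.82 cm.
Lens 2: 1/d_i2 = 1/f₂ − 1/d_o2 = 1/(28.4) − 1/(-26.82) = 0.07250, so d_i2 = 13.8 cm.
The final image is real, 13.8 cm to the right of lens 2 (overall magnification ≈ -0.084).

13.8 cm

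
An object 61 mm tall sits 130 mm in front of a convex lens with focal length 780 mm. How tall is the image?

1/d_i = 1/f − 1/d_o = 1/(780.0) − 1/(130) = -0.006410, so d_i = -156.0 mm.
m = −d_i/d_o = +1.200.
|h_i| = |m|·h_o = 1.200 × 61 = 73.2 mm. The image is virtual, upright and enlarged, on the same side as the object.

73.2 mm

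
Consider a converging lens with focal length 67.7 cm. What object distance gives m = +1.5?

22.6 cm

m = −d_i/d_o ⇒ d_i = −m·d_o.
1/f = 1/d_o + 1/d_i = 1/d_o − 1/(m·d_o) = (1 − 1/m)/d_o, so d_o = f(1 − 1/m) = (67.70)(1 − 1/(+1.5)) = 22.6 cm.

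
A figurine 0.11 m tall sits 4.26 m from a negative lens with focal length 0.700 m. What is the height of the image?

For a negative lens, f = -0.700 m.
1/d_i = 1/f − 1/d_o = 1/(-0.7000) − 1/(4.26) = -1.663, so d_i = -0.6012 m.
m = −d_i/d_o = +0.1411.
|h_i| = |m|·h_o = 0.1411 × 0.11 = 0.0155 m. The image is virtual, upright and reduced, on the same side as the object.

0.0155 m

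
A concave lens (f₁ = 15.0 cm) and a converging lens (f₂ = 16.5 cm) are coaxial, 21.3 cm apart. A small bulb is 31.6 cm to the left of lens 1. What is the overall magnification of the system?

f₁ = −15.0 cm (diverging).
Lens 1: 1/d_i1 = 1/(-15.0) − 1/(31.6) = -0.09831, so d_i1 = -10.17 cm; m₁ = −d_i1/d_o1 = +0.3218.
d_o2 = 21.3 − (-10.17) = 31.47 cm.
Lens 2: 1/d_i2 = 1/(16.5) − 1/(31.47) = 0.02883, so d_i2 = 34.69 cm; m₂ = −d_i2/d_o2 = -1.102.
m = m₁·m₂ = (+0.3218)(-1.102) = -0.355.

m = -0.355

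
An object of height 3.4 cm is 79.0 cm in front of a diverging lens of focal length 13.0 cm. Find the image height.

0.480 cm

For a diverging lens, f = -13.0 cm.
1/d_i = 1/f − 1/d_o = 1/(-13.00) − 1/(79.0) = -0.08958, so d_i = -11.16 cm.
m = −d_i/d_o = +0.1413.
|h_i| = |m|·h_o = 0.1413 × 3.4 = 0.480 cm. The image is virtual, upright and reduced, on the same side as the object.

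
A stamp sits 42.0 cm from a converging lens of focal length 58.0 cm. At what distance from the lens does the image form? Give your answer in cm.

152 cm

Thin-lens equation: 1/s_i = 1/f − 1/s_o = 1/(58.00) − 1/(42.0) = 0.01724 − 0.02381 = -0.006568, so s_i = -152 cm.
The image is virtual, upright and enlarged, on the same side as the object.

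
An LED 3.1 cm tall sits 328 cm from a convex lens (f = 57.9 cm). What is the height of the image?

0.665 cm

1/d_i = 1/f − 1/d_o = 1/(57.90) − 1/(328) = 0.01422, so d_i = 70.31 cm.
m = −d_i/d_o = -0.2144.
|h_i| = |m|·h_o = 0.2144 × 3.1 = 0.665 cm. The image is real, inverted and reduced, on the far side of the lens.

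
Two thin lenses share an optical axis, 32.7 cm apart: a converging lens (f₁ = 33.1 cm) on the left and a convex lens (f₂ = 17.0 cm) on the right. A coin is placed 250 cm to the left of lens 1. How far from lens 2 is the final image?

4.13 cm

Lens 1: 1/d_i1 = 1/f₁ − 1/d_o1 = 1/(33.1) − 1/(250) = 0.02621, so d_i1 = 38.15 cm.
The intermediate image is 38.15 cm to the right of lens 1, which lies 5.450 cm to the right of lens 2 — a virtual object — so d_o2 = −5.450 cm.
Lens 2: 1/d_i2 = 1/f₂ − 1/d_o2 = 1/(17.0) − 1/(-5.450) = 0.2423, so d_i2 = 4.13 cm.
The final image is real, 4.13 cm to the right of lens 2 (overall magnification ≈ -0.12).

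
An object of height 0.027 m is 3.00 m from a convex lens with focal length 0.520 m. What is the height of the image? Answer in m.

1/d_i = 1/f − 1/d_o = 1/(0.5200) − 1/(3.00) = 1.590, so d_i = 0.6290 m.
m = −d_i/d_o = -0.2097.
|h_i| = |m|·h_o = 0.2097 × 0.027 = 0.00566 m. The image is real, inverted and reduced, on the far side of the lens.

0.00566 m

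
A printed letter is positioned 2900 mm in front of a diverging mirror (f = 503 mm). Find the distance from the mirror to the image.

For a diverging mirror, f = -503 mm.
Mirror equation: 1/q = 1/f − 1/p = 1/(-503.0) − 1/(2900) = -0.001988 − 0.0003448 = -0.002333, so q = -429 mm.
The image is virtual, upright and reduced, behind the mirror.

429 mm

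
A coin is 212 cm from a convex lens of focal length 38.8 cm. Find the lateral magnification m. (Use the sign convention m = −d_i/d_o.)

m = -0.224

1/d_i = 1/f − 1/d_o = 1/(38.80) − 1/(212) = 0.02106, so d_i = 47.49 cm.
m = −d_i/d_o = −(47.49)/(212) = -0.224.
The image is real, inverted and reduced, on the far side of the lens.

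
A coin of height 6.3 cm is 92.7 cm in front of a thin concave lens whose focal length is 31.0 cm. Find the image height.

For a concave lens, f = -31.0 cm.
1/d_i = 1/f − 1/d_o = 1/(-31.00) − 1/(92.7) = -0.04305, so d_i = -23.23 cm.
m = −d_i/d_o = +0.2506.
|h_i| = |m|·h_o = 0.2506 × 6.3 = 1.58 cm. The image is virtual, upright and reduced, on the same side as the object.

1.58 cm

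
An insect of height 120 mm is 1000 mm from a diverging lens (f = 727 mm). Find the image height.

50.5 mm

For a diverging lens, f = -727 mm.
1/d_i = 1/f − 1/d_o = 1/(-727.0) − 1/(1000) = -0.002376, so d_i = -421.0 mm.
m = −d_i/d_o = +0.4210.
|h_i| = |m|·h_o = 0.4210 × 120 = 50.5 mm. The image is virtual, upright and reduced, on the same side as the object.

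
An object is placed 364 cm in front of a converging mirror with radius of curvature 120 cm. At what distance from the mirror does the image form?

71.8 cm

f = R/2 = 120/2 = 60.00 cm.
Mirror equation: 1/q = 1/f − 1/p = 1/(60.00) − 1/(364) = 0.01667 − 0.002747 = 0.01392, so q = 71.8 cm.
The image is real, inverted and reduced, in front of the mirror.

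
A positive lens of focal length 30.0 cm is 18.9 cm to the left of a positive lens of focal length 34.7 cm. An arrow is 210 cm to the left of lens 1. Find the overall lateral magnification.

m = -0.114

Lens 1: 1/d_i1 = 1/(30.0) − 1/(210) = 0.02857, so d_i1 = 35.00 cm; m₁ = −d_i1/d_o1 = -0.1667.
d_o2 = 18.9 − (35.00) = -16.10 cm (virtual object).
Lens 2: 1/d_i2 = 1/(34.7) − 1/(-16.10) = 0.09093, so d_i2 = 11.00 cm; m₂ = −d_i2/d_o2 = +0.6831.
m = m₁·m₂ = (-0.1667)(+0.6831) = -0.114.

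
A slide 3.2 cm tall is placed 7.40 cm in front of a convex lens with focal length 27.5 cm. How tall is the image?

1/d_i = 1/f − 1/d_o = 1/(27.50) − 1/(7.40) = -0.09877, so d_i = -10.12 cm.
m = −d_i/d_o = +1.368.
|h_i| = |m|·h_o = 1.368 × 3.2 = 4.38 cm. The image is virtual, upright and enlarged, on the same side as the object.

4.38 cm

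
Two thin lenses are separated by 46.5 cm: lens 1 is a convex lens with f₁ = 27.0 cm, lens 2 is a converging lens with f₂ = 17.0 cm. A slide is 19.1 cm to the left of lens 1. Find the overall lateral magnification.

m = -0.613

Lens 1: 1/d_i1 = 1/(27.0) − 1/(19.1) = -0.01532, so d_i1 = -65.28 cm; m₁ = −d_i1/d_o1 = +3.418.
d_o2 = 46.5 − (-65.28) = 111.8 cm.
Lens 2: 1/d_i2 = 1/(17.0) − 1/(111.8) = 0.04988, so d_i2 = 20.05 cm; m₂ = −d_i2/d_o2 = -0.1793.
m = m₁·m₂ = (+3.418)(-0.1793) = -0.613.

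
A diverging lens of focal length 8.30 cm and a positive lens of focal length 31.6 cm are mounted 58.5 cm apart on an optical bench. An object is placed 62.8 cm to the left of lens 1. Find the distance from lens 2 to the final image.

60.8 cm

Lens 1 is diverging, so f₁ = −8.30 cm.
Lens 1: 1/d_i1 = 1/f₁ − 1/d_o1 = 1/(-8.30) − 1/(62.8) = -0.1364, so d_i1 = -7.331 cm.
The intermediate image is 7.331 cm to the left of lens 1 (virtual), which is 58.5 − (-7.331) = 65.83 cm to the left of lens 2, so d_o2 = +65.83 cm.
Lens 2: 1/d_i2 = 1/f₂ − 1/d_o2 = 1/(31.6) − 1/(65.83) = 0.01645, so d_i2 = 60.8 cm.
The final image is real, 60.8 cm to the right of lens 2 (overall magnification ≈ -0.11).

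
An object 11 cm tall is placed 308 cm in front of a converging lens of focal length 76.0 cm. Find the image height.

3.60 cm

1/d_i = 1/f − 1/d_o = 1/(76.00) − 1/(308) = 0.009911, so d_i = 100.9 cm.
m = −d_i/d_o = -0.3276.
|h_i| = |m|·h_o = 0.3276 × 11 = 3.60 cm. The image is real, inverted and reduced, on the far side of the lens.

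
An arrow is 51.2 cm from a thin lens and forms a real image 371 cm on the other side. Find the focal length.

f = 45.0 cm (converging)

Real image ⇒ d_i = +371 cm.
1/f = 1/d_o + 1/d_i = 1/(51.2) + 1/(371) = 0.02223, so f = 45.0 cm.
Since f is positive, the thin lens is converging.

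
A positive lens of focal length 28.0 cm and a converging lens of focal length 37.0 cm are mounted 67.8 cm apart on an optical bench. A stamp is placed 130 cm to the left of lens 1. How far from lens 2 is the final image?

243 cm

Lens 1: 1/d_i1 = 1/f₁ − 1/d_o1 = 1/(28.0) − 1/(130) = 0.02802, so d_i1 = 35.69 cm.
The intermediate image is 35.69 cm to the right of lens 1, which is 67.8 − (35.69) = 32.11 cm to the left of lens 2, so d_o2 = +32.11 cm.
Lens 2: 1/d_i2 = 1/f₂ − 1/d_o2 = 1/(37.0) − 1/(32.11) = -0.004116, so d_i2 = -243 cm.
The final image is virtual, 243 cm to the left of lens 2 (overall magnification ≈ -2.1).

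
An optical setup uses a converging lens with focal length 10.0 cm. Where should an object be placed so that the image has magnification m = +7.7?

m = −d_i/d_o ⇒ d_i = −m·d_o.
1/f = 1/d_o + 1/d_i = 1/d_o − 1/(m·d_o) = (1 − 1/m)/d_o, so d_o = f(1 − 1/m) = (10.00)(1 − 1/(+7.7)) = 8.70 cm.

8.70 cm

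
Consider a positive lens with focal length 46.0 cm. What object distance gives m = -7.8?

51.9 cm

m = −d_i/d_o ⇒ d_i = −m·d_o.
1/f = 1/d_o + 1/d_i = 1/d_o − 1/(m·d_o) = (1 − 1/m)/d_o, so d_o = f(1 − 1/m) = (46.00)(1 − 1/(-7.8)) = 51.9 cm.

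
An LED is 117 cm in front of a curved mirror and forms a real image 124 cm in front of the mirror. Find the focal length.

f = 60.2 cm (concave)

Real image ⇒ d_i = +124 cm.
1/f = 1/d_o + 1/d_i = 1/(117) + 1/(124) = 0.01661, so f = 60.2 cm.
Since f is positive, the curved mirror is concave.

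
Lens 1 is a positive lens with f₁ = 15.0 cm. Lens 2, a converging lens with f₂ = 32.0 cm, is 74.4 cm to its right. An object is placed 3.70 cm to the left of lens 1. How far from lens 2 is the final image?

53.6 cm

Lens 1: 1/d_i1 = 1/f₁ − 1/d_o1 = 1/(15.0) − 1/(3.70) = -0.2036, so d_i1 = -4.912 cm.
The intermediate image is 4.912 cm to the left of lens 1 (virtual), which is 74.4 − (-4.912) = 79.31 cm to the left of lens 2, so d_o2 = +79.31 cm.
Lens 2: 1/d_i2 = 1/f₂ − 1/d_o2 = 1/(32.0) − 1/(79.31) = 0.01864, so d_i2 = 53.6 cm.
The final image is real, 53.6 cm to the right of lens 2 (overall magnification ≈ -0.90).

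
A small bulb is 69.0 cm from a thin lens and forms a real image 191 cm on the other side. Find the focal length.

Real image ⇒ d_i = +191 cm.
1/f = 1/d_o + 1/d_i = 1/(69.0) + 1/(191) = 0.01973, so f = 50.7 cm.
Since f is positive, the thin lens is converging.

f = 50.7 cm (converging)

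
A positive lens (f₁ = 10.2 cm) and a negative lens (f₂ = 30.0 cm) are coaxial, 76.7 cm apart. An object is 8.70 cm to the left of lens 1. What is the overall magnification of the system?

m = +1.23

Lens 1: 1/d_i1 = 1/(10.2) − 1/(8.70) = -0.01690, so d_i1 = -59.16 cm; m₁ = −d_i1/d_o1 = +6.800.
d_o2 = 76.7 − (-59.16) = 135.9 cm.
f₂ = −30.0 cm (diverging).
Lens 2: 1/d_i2 = 1/(-30.0) − 1/(135.9) = -0.04069, so d_i2 = -24.58 cm; m₂ = −d_i2/d_o2 = +0.1808.
m = m₁·m₂ = (+6.800)(+0.1808) = +1.23.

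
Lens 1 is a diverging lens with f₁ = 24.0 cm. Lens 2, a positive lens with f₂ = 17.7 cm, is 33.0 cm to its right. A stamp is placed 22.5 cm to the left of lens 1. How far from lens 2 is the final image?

Lens 1 is diverging, so f₁ = −24.0 cm.
Lens 1: 1/d_i1 = 1/f₁ − 1/d_o1 = 1/(-24.0) − 1/(22.5) = -0.08611, so d_i1 = -11.61 cm.
The intermediate image is 11.61 cm to the left of lens 1 (virtual), which is 33.0 − (-11.61) = 44.61 cm to the left of lens 2, so d_o2 = +44.61 cm.
Lens 2: 1/d_i2 = 1/f₂ − 1/d_o2 = 1/(17.7) − 1/(44.61) = 0.03408, so d_i2 = 29.3 cm.
The final image is real, 29.3 cm to the right of lens 2 (overall magnification ≈ -0.34).

29.3 cm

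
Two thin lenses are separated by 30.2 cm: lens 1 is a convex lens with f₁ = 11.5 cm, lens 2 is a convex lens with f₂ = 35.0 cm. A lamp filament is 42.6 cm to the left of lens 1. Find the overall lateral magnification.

m = -0.630

Lens 1: 1/d_i1 = 1/(11.5) − 1/(42.6) = 0.06348, so d_i1 = 15.75 cm; m₁ = −d_i1/d_o1 = -0.3697.
d_o2 = 30.2 − (15.75) = 14.45 cm.
Lens 2: 1/d_i2 = 1/(35.0) − 1/(14.45) = -0.04063, so d_i2 = -24.61 cm; m₂ = −d_i2/d_o2 = +1.703.
m = m₁·m₂ = (-0.3697)(+1.703) = -0.630.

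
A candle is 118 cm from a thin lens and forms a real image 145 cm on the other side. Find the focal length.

Real image ⇒ d_i = +145 cm.
1/f = 1/d_o + 1/d_i = 1/(118) + 1/(145) = 0.01537, so f = 65.1 cm.
Since f is positive, the thin lens is converging.

f = 65.1 cm (converging)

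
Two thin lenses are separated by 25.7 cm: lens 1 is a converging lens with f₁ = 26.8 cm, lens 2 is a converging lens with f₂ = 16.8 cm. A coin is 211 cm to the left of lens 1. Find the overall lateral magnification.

Lens 1: 1/d_i1 = 1/(26.8) − 1/(211) = 0.03257, so d_i1 = 30.70 cm; m₁ = −d_i1/d_o1 = -0.1455.
d_o2 = 25.7 − (30.70) = -5.000 cm (virtual object).
Lens 2: 1/d_i2 = 1/(16.8) − 1/(-5.000) = 0.2595, so d_i2 = 3.853 cm; m₂ = −d_i2/d_o2 = +0.7706.
m = m₁·m₂ = (-0.1455)(+0.7706) = -0.112.

m = -0.112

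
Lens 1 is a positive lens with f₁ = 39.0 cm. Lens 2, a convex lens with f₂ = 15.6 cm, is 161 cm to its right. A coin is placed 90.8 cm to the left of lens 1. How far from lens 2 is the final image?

Lens 1: 1/d_i1 = 1/f₁ − 1/d_o1 = 1/(39.0) − 1/(90.8) = 0.01463, so d_i1 = 68.36 cm.
The intermediate image is 68.36 cm to the right of lens 1, which is 161 − (68.36) = 92.64 cm to the left of lens 2, so d_o2 = +92.64 cm.
Lens 2: 1/d_i2 = 1/f₂ − 1/d_o2 = 1/(15.6) − 1/(92.64) = 0.05331, so d_i2 = 18.8 cm.
The final image is real, 18.8 cm to the right of lens 2 (overall magnification ≈ 0.15).

18.8 cm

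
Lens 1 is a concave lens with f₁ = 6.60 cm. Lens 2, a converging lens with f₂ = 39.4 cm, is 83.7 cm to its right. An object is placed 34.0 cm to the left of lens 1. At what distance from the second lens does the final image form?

Lens 1 is diverging, so f₁ = −6.60 cm.
Lens 1: 1/d_i1 = 1/f₁ − 1/d_o1 = 1/(-6.60) − 1/(34.0) = -0.1809, so d_i1 = -5.527 cm.
The intermediate image is 5.527 cm to the left of lens 1 (virtual), which is 83.7 − (-5.527) = 89.23 cm to the left of lens 2, so d_o2 = +89.23 cm.
Lens 2: 1/d_i2 = 1/f₂ − 1/d_o2 = 1/(39.4) − 1/(89.23) = 0.01417, so d_i2 = 70.6 cm.
The final image is real, 70.6 cm to the right of lens 2 (overall magnification ≈ -0.13).

70.6 cm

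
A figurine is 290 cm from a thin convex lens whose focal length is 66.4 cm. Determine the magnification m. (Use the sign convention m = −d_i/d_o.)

1/d_i = 1/f − 1/d_o = 1/(66.40) − 1/(290) = 0.01161, so d_i = 86.12 cm.
m = −d_i/d_o = −(86.12)/(290) = -0.297.
The image is real, inverted and reduced, on the far side of the lens.

m = -0.297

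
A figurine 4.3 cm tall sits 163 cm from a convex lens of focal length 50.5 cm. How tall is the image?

1.93 cm

1/d_i = 1/f − 1/d_o = 1/(50.50) − 1/(163) = 0.01367, so d_i = 73.17 cm.
m = −d_i/d_o = -0.4489.
|h_i| = |m|·h_o = 0.4489 × 4.3 = 1.93 cm. The image is real, inverted and reduced, on the far side of the lens.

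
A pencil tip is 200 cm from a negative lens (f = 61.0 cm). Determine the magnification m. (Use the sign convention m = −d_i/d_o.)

For a negative lens, f = -61.0 cm.
1/d_i = 1/f − 1/d_o = 1/(-61.00) − 1/(200) = -0.02139, so d_i = -46.74 cm.
m = −d_i/d_o = −(-46.74)/(200) = +0.234.
The image is virtual, upright and reduced, on the same side as the object.

m = +0.234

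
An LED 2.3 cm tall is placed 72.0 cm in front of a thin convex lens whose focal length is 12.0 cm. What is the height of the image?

0.460 cm

1/d_i = 1/f − 1/d_o = 1/(12.00) − 1/(72.0) = 0.06944, so d_i = 14.40 cm.
m = −d_i/d_o = -0.2000.
|h_i| = |m|·h_o = 0.2000 × 2.3 = 0.460 cm. The image is real, inverted and reduced, on the far side of the lens.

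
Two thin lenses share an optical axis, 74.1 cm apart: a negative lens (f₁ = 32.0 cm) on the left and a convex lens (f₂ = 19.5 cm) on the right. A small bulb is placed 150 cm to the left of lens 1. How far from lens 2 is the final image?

Lens 1 is diverging, so f₁ = −32.0 cm.
Lens 1: 1/d_i1 = 1/f₁ − 1/d_o1 = 1/(-32.0) − 1/(150) = -0.03792, so d_i1 = -26.37 cm.
The intermediate image is 26.37 cm to the left of lens 1 (virtual), which is 74.1 − (-26.37) = 100.5 cm to the left of lens 2, so d_o2 = +100.5 cm.
Lens 2: 1/d_i2 = 1/f₂ − 1/d_o2 = 1/(19.5) − 1/(100.5) = 0.04133, so d_i2 = 24.2 cm.
The final image is real, 24.2 cm to the right of lens 2 (overall magnification ≈ -0.042).

24.2 cm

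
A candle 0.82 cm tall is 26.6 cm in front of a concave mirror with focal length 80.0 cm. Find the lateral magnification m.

m = +1.50

1/d_i = 1/f − 1/d_o = 1/(80.00) − 1/(26.6) = -0.02509, so d_i = -39.85 cm.
m = −d_i/d_o = −(-39.85)/(26.6) = +1.50.
The image is virtual, upright and enlarged, behind the mirror.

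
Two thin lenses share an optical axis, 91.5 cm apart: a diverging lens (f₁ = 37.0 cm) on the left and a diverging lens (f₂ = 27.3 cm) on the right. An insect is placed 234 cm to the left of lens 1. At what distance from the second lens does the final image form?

Lens 1 is diverging, so f₁ = −37.0 cm.
Lens 1: 1/d_i1 = 1/f₁ − 1/d_o1 = 1/(-37.0) − 1/(234) = -0.03130, so d_i1 = -31.95 cm.
The intermediate image is 31.95 cm to the left of lens 1 (virtual), which is 91.5 − (-31.95) = 123.5 cm to the left of lens 2, so d_o2 = +123.5 cm.
Lens 2 is diverging, so f₂ = −27.3 cm.
Lens 2: 1/d_i2 = 1/f₂ − 1/d_o2 = 1/(-27.3) − 1/(123.5) = -0.04473, so d_i2 = -22.4 cm.
The final image is virtual, 22.4 cm to the left of lens 2 (overall magnification ≈ 0.025).

22.4 cm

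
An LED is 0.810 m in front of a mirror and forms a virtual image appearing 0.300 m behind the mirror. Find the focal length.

f = -0.476 m (convex)

Virtual image ⇒ d_i = −0.300 m.
1/f = 1/d_o + 1/d_i = 1/(0.810) + 1/(-0.300) = -2.099, so f = -0.476 m.
Since f is negative, the mirror is convex.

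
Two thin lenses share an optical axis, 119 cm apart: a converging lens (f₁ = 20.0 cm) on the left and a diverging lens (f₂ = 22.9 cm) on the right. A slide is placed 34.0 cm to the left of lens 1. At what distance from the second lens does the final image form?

Lens 1: 1/d_i1 = 1/f₁ − 1/d_o1 = 1/(20.0) − 1/(34.0) = 0.02059, so d_i1 = 48.57 cm.
The intermediate image is 48.57 cm to the right of lens 1, which is 119 − (48.57) = 70.43 cm to the left of lens 2, so d_o2 = +70.43 cm.
Lens 2 is diverging, so f₂ = −22.9 cm.
Lens 2: 1/d_i2 = 1/f₂ − 1/d_o2 = 1/(-22.9) − 1/(70.43) = -0.05787, so d_i2 = -17.3 cm.
The final image is virtual, 17.3 cm to the left of lens 2 (overall magnification ≈ -0.35).

17.3 cm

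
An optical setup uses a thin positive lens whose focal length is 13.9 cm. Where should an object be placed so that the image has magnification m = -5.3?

m = −d_i/d_o ⇒ d_i = −m·d_o.
1/f = 1/d_o + 1/d_i = 1/d_o − 1/(m·d_o) = (1 − 1/m)/d_o, so d_o = f(1 − 1/m) = (13.90)(1 − 1/(-5.3)) = 16.5 cm.

16.5 cm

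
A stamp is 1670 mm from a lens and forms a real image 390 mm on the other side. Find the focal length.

Real image ⇒ d_i = +390 mm.
1/f = 1/d_o + 1/d_i = 1/(1670) + 1/(390) = 0.003163, so f = 316 mm.
Since f is positive, the lens is converging.

f = 316 mm (converging)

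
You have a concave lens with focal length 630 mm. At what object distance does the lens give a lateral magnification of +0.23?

For a concave lens, f = -630 mm.
m = −d_i/d_o ⇒ d_i = −m·d_o.
1/f = 1/d_o + 1/d_i = 1/d_o − 1/(m·d_o) = (1 − 1/m)/d_o, so d_o = f(1 − 1/m) = (-630.0)(1 − 1/(+0.23)) = 2110 mm.

2110 mm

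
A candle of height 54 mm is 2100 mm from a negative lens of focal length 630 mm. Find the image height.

For a negative lens, f = -630 mm.
1/d_i = 1/f − 1/d_o = 1/(-630.0) − 1/(2100) = -0.002063, so d_i = -484.6 mm.
m = −d_i/d_o = +0.2308.
|h_i| = |m|·h_o = 0.2308 × 54 = 12.5 mm. The image is virtual, upright and reduced, on the same side as the object.

12.5 mm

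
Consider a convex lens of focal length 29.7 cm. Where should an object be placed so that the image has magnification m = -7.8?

m = −d_i/d_o ⇒ d_i = −m·d_o.
1/f = 1/d_o + 1/d_i = 1/d_o − 1/(m·d_o) = (1 − 1/m)/d_o, so d_o = f(1 − 1/m) = (29.70)(1 − 1/(-7.8)) = 33.5 cm.

33.5 cm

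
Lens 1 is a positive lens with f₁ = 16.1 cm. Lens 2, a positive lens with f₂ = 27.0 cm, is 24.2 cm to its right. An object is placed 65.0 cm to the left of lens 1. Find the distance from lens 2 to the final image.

3.12 cm

Lens 1: 1/d_i1 = 1/f₁ − 1/d_o1 = 1/(16.1) − 1/(65.0) = 0.04673, so d_i1 = 21.40 cm.
The intermediate image is 21.40 cm to the right of lens 1, which is 24.2 − (21.40) = 2.800 cm to the left of lens 2, so d_o2 = +2.800 cm.
Lens 2: 1/d_i2 = 1/f₂ − 1/d_o2 = 1/(27.0) − 1/(2.800) = -0.3201, so d_i2 = -3.12 cm.
The final image is virtual, 3.12 cm to the left of lens 2 (overall magnification ≈ -0.37).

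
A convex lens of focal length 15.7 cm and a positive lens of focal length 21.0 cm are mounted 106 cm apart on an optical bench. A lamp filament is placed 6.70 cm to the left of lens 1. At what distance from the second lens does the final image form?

25.6 cm

Lens 1: 1/d_i1 = 1/f₁ − 1/d_o1 = 1/(15.7) − 1/(6.70) = -0.08556, so d_i1 = -11.69 cm.
The intermediate image is 11.69 cm to the left of lens 1 (virtual), which is 106 − (-11.69) = 117.7 cm to the left of lens 2, so d_o2 = +117.7 cm.
Lens 2: 1/d_i2 = 1/f₂ − 1/d_o2 = 1/(21.0) − 1/(117.7) = 0.03912, so d_i2 = 25.6 cm.
The final image is real, 25.6 cm to the right of lens 2 (overall magnification ≈ -0.38).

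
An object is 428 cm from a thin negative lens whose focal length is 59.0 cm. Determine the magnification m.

m = +0.121

For a negative lens, f = -59.0 cm.
1/d_i = 1/f − 1/d_o = 1/(-59.00) − 1/(428) = -0.01929, so d_i = -51.85 cm.
m = −d_i/d_o = −(-51.85)/(428) = +0.121.
The image is virtual, upright and reduced, on the same side as the object.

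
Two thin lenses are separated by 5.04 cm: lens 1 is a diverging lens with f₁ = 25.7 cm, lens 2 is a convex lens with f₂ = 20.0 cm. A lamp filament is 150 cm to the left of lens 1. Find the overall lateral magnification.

f₁ = −25.7 cm (diverging).
Lens 1: 1/d_i1 = 1/(-25.7) − 1/(150) = -0.04558, so d_i1 = -21.94 cm; m₁ = −d_i1/d_o1 = +0.1463.
d_o2 = 5.04 − (-21.94) = 26.98 cm.
Lens 2: 1/d_i2 = 1/(20.0) − 1/(26.98) = 0.01294, so d_i2 = 77.31 cm; m₂ = −d_i2/d_o2 = -2.865.
m = m₁·m₂ = (+0.1463)(-2.865) = -0.419.

m = -0.419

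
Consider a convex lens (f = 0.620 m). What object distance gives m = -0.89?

m = −d_i/d_o ⇒ d_i = −m·d_o.
1/f = 1/d_o + 1/d_i = 1/d_o − 1/(m·d_o) = (1 − 1/m)/d_o, so d_o = f(1 − 1/m) = (0.6200)(1 − 1/(-0.89)) = 1.32 m.

1.32 m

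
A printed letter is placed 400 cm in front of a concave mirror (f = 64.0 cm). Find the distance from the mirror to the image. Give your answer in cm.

Mirror equation: 1/v = 1/f − 1/u = 1/(64.00) − 1/(400) = 0.01562 − 0.002500 = 0.01312, so v = 76.2 cm.
The image is real, inverted and reduced, in front of the mirror.

76.2 cm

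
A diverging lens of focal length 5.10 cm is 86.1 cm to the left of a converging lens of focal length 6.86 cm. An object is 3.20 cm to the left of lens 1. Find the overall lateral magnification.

m = -0.0519

f₁ = −5.10 cm (diverging).
Lens 1: 1/d_i1 = 1/(-5.10) − 1/(3.20) = -0.5086, so d_i1 = -1.966 cm; m₁ = −d_i1/d_o1 = +0.6144.
d_o2 = 86.1 − (-1.966) = 88.07 cm.
Lens 2: 1/d_i2 = 1/(6.86) − 1/(88.07) = 0.1344, so d_i2 = 7.439 cm; m₂ = −d_i2/d_o2 = -0.08447.
m = m₁·m₂ = (+0.6144)(-0.08447) = -0.0519.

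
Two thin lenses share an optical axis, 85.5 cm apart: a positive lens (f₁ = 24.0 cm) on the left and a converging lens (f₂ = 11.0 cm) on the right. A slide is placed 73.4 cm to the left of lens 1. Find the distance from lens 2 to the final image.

Lens 1: 1/d_i1 = 1/f₁ − 1/d_o1 = 1/(24.0) − 1/(73.4) = 0.02804, so d_i1 = 35.66 cm.
The intermediate image is 35.66 cm to the right of lens 1, which is 85.5 − (35.66) = 49.84 cm to the left of lens 2, so d_o2 = +49.84 cm.
Lens 2: 1/d_i2 = 1/f₂ − 1/d_o2 = 1/(11.0) − 1/(49.84) = 0.07084, so d_i2 = 14.1 cm.
The final image is real, 14.1 cm to the right of lens 2 (overall magnification ≈ 0.14).

14.1 cm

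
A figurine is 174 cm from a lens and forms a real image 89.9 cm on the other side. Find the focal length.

Real image ⇒ d_i = +89.9 cm.
1/f = 1/d_o + 1/d_i = 1/(174) + 1/(89.9) = 0.01687, so f = 59.3 cm.
Since f is positive, the lens is converging.

f = 59.3 cm (converging)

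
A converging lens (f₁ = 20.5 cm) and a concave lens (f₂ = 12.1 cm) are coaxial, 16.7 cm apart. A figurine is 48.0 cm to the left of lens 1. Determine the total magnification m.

Lens 1: 1/d_i1 = 1/(20.5) − 1/(48.0) = 0.02795, so d_i1 = 35.78 cm; m₁ = −d_i1/d_o1 = -0.7454.
d_o2 = 16.7 − (35.78) = -19.08 cm (virtual object).
f₂ = −12.1 cm (diverging).
Lens 2: 1/d_i2 = 1/(-12.1) − 1/(-19.08) = -0.03023, so d_i2 = -33.08 cm; m₂ = −d_i2/d_o2 = -1.734.
m = m₁·m₂ = (-0.7454)(-1.734) = +1.29.

m = +1.29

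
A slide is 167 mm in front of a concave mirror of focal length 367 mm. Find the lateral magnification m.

m = +1.83

1/d_i = 1/f − 1/d_o = 1/(367.0) − 1/(167) = -0.003263, so d_i = -306.4 mm.
m = −d_i/d_o = −(-306.4)/(167) = +1.83.
The image is virtual, upright and enlarged, behind the mirror.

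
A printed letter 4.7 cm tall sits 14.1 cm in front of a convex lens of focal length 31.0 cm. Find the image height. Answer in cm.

1/d_i = 1/f − 1/d_o = 1/(31.00) − 1/(14.1) = -0.03866, so d_i = -25.86 cm.
m = −d_i/d_o = +1.834.
|h_i| = |m|·h_o = 1.834 × 4.7 = 8.62 cm. The image is virtual, upright and enlarged, on the same side as the object.

8.62 cm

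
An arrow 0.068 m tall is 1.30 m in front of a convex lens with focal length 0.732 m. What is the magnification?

1/d_i = 1/f − 1/d_o = 1/(0.7320) − 1/(1.30) = 0.5969, so d_i = 1.675 m.
m = −d_i/d_o = −(1.675)/(1.30) = -1.29.
The image is real, inverted and enlarged, on the far side of the lens.

m = -1.29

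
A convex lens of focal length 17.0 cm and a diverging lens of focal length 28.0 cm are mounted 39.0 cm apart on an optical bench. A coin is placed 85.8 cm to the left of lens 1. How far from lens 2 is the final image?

Lens 1: 1/d_i1 = 1/f₁ − 1/d_o1 = 1/(17.0) − 1/(85.8) = 0.04717, so d_i1 = 21.20 cm.
The intermediate image is 21.20 cm to the right of lens 1, which is 39.0 − (21.20) = 17.80 cm to the left of lens 2, so d_o2 = +17.80 cm.
Lens 2 is diverging, so f₂ = −28.0 cm.
Lens 2: 1/d_i2 = 1/f₂ − 1/d_o2 = 1/(-28.0) − 1/(17.80) = -0.09189, so d_i2 = -10.9 cm.
The final image is virtual, 10.9 cm to the left of lens 2 (overall magnification ≈ -0.15).

10.9 cm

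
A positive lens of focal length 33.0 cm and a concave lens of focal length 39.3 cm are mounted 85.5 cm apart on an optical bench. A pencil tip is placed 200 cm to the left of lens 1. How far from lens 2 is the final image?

Lens 1: 1/d_i1 = 1/f₁ − 1/d_o1 = 1/(33.0) − 1/(200) = 0.02530, so d_i1 = 39.52 cm.
The intermediate image is 39.52 cm to the right of lens 1, which is 85.5 − (39.52) = 45.98 cm to the left of lens 2, so d_o2 = +45.98 cm.
Lens 2 is diverging, so f₂ = −39.3 cm.
Lens 2: 1/d_i2 = 1/f₂ − 1/d_o2 = 1/(-39.3) − 1/(45.98) = -0.04719, so d_i2 = -21.2 cm.
The final image is virtual, 21.2 cm to the left of lens 2 (overall magnification ≈ -0.091).

21.2 cm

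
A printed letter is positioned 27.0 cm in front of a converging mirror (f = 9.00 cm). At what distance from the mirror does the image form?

13.5 cm

Mirror equation: 1/q = 1/f − 1/p = 1/(9.000) − 1/(27.0) = 0.1111 − 0.03704 = 0.07407, so q = 13.5 cm.
The image is real, inverted and reduced, in front of the mirror.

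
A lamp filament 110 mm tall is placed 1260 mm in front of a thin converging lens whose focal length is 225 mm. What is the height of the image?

23.9 mm

1/d_i = 1/f − 1/d_o = 1/(225.0) − 1/(1260) = 0.003651, so d_i = 273.9 mm.
m = −d_i/d_o = -0.2174.
|h_i| = |m|·h_o = 0.2174 × 110 = 23.9 mm. The image is real, inverted and reduced, on the far side of the lens.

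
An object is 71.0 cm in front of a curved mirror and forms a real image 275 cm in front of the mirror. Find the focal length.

Real image ⇒ d_i = +275 cm.
1/f = 1/d_o + 1/d_i = 1/(71.0) + 1/(275) = 0.01772, so f = 56.4 cm.
Since f is positive, the curved mirror is concave.

f = 56.4 cm (concave)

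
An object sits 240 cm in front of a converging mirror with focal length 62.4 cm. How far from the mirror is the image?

84.3 cm

Mirror equation: 1/d_i = 1/f − 1/d_o = 1/(62.40) − 1/(240) = 0.01603 − 0.004167 = 0.01186, so d_i = 84.3 cm.
The image is real, inverted and reduced, in front of the mirror.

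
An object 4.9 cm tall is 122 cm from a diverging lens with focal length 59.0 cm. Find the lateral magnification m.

For a diverging lens, f = -59.0 cm.
1/d_i = 1/f − 1/d_o = 1/(-59.00) − 1/(122) = -0.02515, so d_i = -39.77 cm.
m = −d_i/d_o = −(-39.77)/(122) = +0.326.
The image is virtual, upright and reduced, on the same side as the object.

m = +0.326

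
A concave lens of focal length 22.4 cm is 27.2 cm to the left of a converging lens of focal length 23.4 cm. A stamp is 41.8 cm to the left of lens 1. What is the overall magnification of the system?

f₁ = −22.4 cm (diverging).
Lens 1: 1/d_i1 = 1/(-22.4) − 1/(41.8) = -0.06857, so d_i1 = -14.58 cm; m₁ = −d_i1/d_o1 = +0.3488.
d_o2 = 27.2 − (-14.58) = 41.78 cm.
Lens 2: 1/d_i2 = 1/(23.4) − 1/(41.78) = 0.01880, so d_i2 = 53.19 cm; m₂ = −d_i2/d_o2 = -1.273.
m = m₁·m₂ = (+0.3488)(-1.273) = -0.444.

m = -0.444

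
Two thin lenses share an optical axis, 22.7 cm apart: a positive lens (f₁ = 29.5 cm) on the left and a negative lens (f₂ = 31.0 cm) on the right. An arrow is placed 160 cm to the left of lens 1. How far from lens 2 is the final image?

Lens 1: 1/d_i1 = 1/f₁ − 1/d_o1 = 1/(29.5) − 1/(160) = 0.02765, so d_i1 = 36.17 cm.
The intermediate image is 36.17 cm to the right of lens 1, which lies 13.47 cm to the right of lens 2 — a virtual object — so d_o2 = −13.47 cm.
Lens 2 is diverging, so f₂ = −31.0 cm.
Lens 2: 1/d_i2 = 1/f₂ − 1/d_o2 = 1/(-31.0) − 1/(-13.47) = 0.04198, so d_i2 = 23.8 cm.
The final image is real, 23.8 cm to the right of lens 2 (overall magnification ≈ -0.40).

23.8 cm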